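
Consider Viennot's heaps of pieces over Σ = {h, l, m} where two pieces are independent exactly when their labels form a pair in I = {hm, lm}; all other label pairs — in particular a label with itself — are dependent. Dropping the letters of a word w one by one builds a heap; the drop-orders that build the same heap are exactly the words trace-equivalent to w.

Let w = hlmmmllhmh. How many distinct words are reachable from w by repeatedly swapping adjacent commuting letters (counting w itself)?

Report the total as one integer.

#0=h has no predecessor
#1=l depends on [0:h]
#2=m has no predecessor
#3=m depends on [2:m]
#4=m depends on [3:m]
#5=l depends on [1:l]
#6=l depends on [5:l]
#7=h depends on [6:l]
#8=m depends on [4:m]
#9=h depends on [7:h]
sources: [0:h, 2:m]
N(rest) = Σ N(rest − s) over sources s of rest; N(one piece) = 1:
  size 1 → [8]=1  [9]=1
  size 2 → [4,8]=1  [7,9]=1  [8,9]=2
  size 3 → [3,4,8]=1  [4,8,9]=3  [6,7,9]=1  [7,8,9]=3
  size 4 → [2,3,4,8]=1  [3,4,8,9]=4  [4,7,8,9]=6  [5,6,7,9]=1  [6,7,8,9]=4
  size 5 → [1,5,6,7,9]=1  [2,3,4,8,9]=5  [3,4,7,8,9]=10  [4,6,7,8,9]=10  [5,6,7,8,9]=5
  size 6 → [0,1,5,6,7,9]=1  [1,5,6,7,8,9]=6  [2,3,4,7,8,9]=15  [3,4,6,7,8,9]=20  [4,5,6,7,8,9]=15
  size 7 → [0,1,5,6,7,8,9]=7  [1,4,5,6,7,8,9]=21  [2,3,4,6,7,8,9]=35  [3,4,5,6,7,8,9]=35
  size 8 → [0,1,4,5,6,7,8,9]=28  [1,3,4,5,6,7,8,9]=56  [2,3,4,5,6,7,8,9]=70
  first=0(h) contributes 126
  first=2(m) contributes 84
|[w]| = 210

210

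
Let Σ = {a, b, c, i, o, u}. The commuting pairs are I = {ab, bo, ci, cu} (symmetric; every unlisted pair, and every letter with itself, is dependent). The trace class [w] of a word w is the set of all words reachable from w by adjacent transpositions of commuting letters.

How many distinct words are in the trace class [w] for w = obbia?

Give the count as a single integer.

3

drop 0:o onto floor
drop 1:b onto floor
drop 2:b onto {1:b}
drop 3:i onto {0:o, 2:b}
drop 4:a onto {3:i}
ground layer = {0:o, 1:b}
drop-orders for the pieces not yet dropped (sum over which currently-grounded one goes next):
  1 to go: {4} 1
  2 to go: {3,4} 1
  3 to go: {0,3,4} 1  {2,3,4} 1
  if 0:o drops first: 1 orders
  if 1:b drops first: 2 orders
heap linearizations: 3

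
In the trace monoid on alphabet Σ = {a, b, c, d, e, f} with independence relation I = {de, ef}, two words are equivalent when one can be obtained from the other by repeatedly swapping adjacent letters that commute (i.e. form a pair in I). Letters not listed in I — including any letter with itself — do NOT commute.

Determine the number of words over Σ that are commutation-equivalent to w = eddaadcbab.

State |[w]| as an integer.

piece 0:e — minimal
piece 1:d — minimal
piece 2:d rests on {1:d}
piece 3:a rests on {0:e, 2:d}
piece 4:a rests on {3:a}
piece 5:d rests on {4:a}
piece 6:c rests on {5:d}
piece 7:b rests on {6:c}
piece 8:a rests on {7:b}
piece 9:b rests on {8:a}
minimal pieces: {0:e, 1:d}
ways to finish when only these pieces remain (= sum over removing one remaining piece with nothing left below it):
  1 left: {9}→1
  2 left: {8,9}→1
  3 left: {7,8,9}→1
  4 left: {6,7,8,9}→1
  5 left: {5,6,7,8,9}→1
  6 left: {4,5,6,7,8,9}→1
  7 left: {3,4,5,6,7,8,9}→1
  8 left: {0,3,4,5,6,7,8,9}→1  {2,3,4,5,6,7,8,9}→1
  placing 0:e first → 1 extensions
  placing 1:d first → 2 extensions
total linear extensions = 3

3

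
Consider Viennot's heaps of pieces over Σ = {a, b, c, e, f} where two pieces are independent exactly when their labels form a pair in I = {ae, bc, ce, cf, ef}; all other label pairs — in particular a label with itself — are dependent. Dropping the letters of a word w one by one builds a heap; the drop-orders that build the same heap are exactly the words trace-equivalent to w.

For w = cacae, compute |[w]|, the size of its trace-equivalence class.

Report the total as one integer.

5

piece 0:c — minimal
piece 1:a rests on {0:c}
piece 2:c rests on {1:a}
piece 3:a rests on {2:c}
piece 4:e — minimal
minimal pieces: {0:c, 4:e}
ways to finish when only these pieces remain (= sum over removing one remaining piece with nothing left below it):
  1 left: {3}→1  {4}→1
  2 left: {2,3}→1  {3,4}→2
  3 left: {1,2,3}→1  {2,3,4}→3
  placing 0:c first → 4 extensions
  placing 4:e first → 1 extensions
total linear extensions = 5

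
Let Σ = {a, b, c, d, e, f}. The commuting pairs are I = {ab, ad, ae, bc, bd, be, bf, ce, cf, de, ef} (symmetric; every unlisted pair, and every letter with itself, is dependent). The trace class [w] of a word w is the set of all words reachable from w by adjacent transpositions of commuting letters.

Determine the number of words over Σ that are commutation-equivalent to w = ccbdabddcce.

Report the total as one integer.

1980

drop 0:c onto floor
drop 1:c onto {0:c}
drop 2:b onto floor
drop 3:d onto {1:c}
drop 4:a onto {1:c}
drop 5:b onto {2:b}
drop 6:d onto {3:d}
drop 7:d onto {6:d}
drop 8:c onto {4:a, 7:d}
drop 9:c onto {8:c}
drop 10:e onto floor
ground layer = {0:c, 2:b, 10:e}
drop-orders for the pieces not yet dropped (sum over which currently-grounded one goes next):
  1 to go: {5} 1  {9} 1  {10} 1
  2 to go: {2,5} 1  {5,9} 2  {5,10} 2  {8,9} 1  {9,10} 2
  3 to go: {2,5,9} 3  {2,5,10} 3  {4,8,9} 1  {5,8,9} 3  {5,9,10} 6  {7,8,9} 1  {8,9,10} 3
  4 to go: {2,5,8,9} 6  {2,5,9,10} 12  {4,5,8,9} 4  {4,7,8,9} 2  {4,8,9,10} 4  {5,7,8,9} 4  {5,8,9,10} 12  {6,7,8,9} 1  {7,8,9,10} 4
  5 to go: {2,4,5,8,9} 10  {2,5,7,8,9} 10  {2,5,8,9,10} 30  {3,6,7,8,9} 1  {4,5,7,8,9} 10  {4,5,8,9,10} 20  {4,6,7,8,9} 3  {4,7,8,9,10} 10  {5,6,7,8,9} 5  {5,7,8,9,10} 20  {6,7,8,9,10} 5
  6 to go: {2,4,5,7,8,9} 30  {2,4,5,8,9,10} 60  {2,5,6,7,8,9} 15  {2,5,7,8,9,10} 60  {3,4,6,7,8,9} 4  {3,5,6,7,8,9} 6  {3,6,7,8,9,10} 6  {4,5,6,7,8,9} 18  {4,5,7,8,9,10} 60  {4,6,7,8,9,10} 18  {5,6,7,8,9,10} 30
  7 to go: {1,3,4,6,7,8,9} 4  {2,3,5,6,7,8,9} 21  {2,4,5,6,7,8,9} 63  {2,4,5,7,8,9,10} 210  {2,5,6,7,8,9,10} 105  {3,4,5,6,7,8,9} 28  {3,4,6,7,8,9,10} 28  {3,5,6,7,8,9,10} 42  {4,5,6,7,8,9,10} 126
  8 to go: {0,1,3,4,6,7,8,9} 4  {1,3,4,5,6,7,8,9} 32  {1,3,4,6,7,8,9,10} 32  {2,3,4,5,6,7,8,9} 112  {2,3,5,6,7,8,9,10} 168  {2,4,5,6,7,8,9,10} 504  {3,4,5,6,7,8,9,10} 224
  9 to go: {0,1,3,4,5,6,7,8,9} 36  {0,1,3,4,6,7,8,9,10} 36  {1,2,3,4,5,6,7,8,9} 144  {1,3,4,5,6,7,8,9,10} 288  {2,3,4,5,6,7,8,9,10} 1008
  if 0:c drops first: 1440 orders
  if 2:b drops first: 360 orders
  if 10:e drops first: 180 orders
heap linearizations: 1980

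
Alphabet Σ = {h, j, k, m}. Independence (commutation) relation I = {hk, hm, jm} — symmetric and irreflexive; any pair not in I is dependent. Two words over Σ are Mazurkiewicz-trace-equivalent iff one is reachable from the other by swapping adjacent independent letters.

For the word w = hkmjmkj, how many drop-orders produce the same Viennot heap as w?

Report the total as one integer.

9

0(h) covers ∅
1(k) covers ∅
2(m) covers 1:k
3(j) covers 0:h, 1:k
4(m) covers 2:m
5(k) covers 3:j, 4:m
6(j) covers 5:k
floor of heap: 0:h, 1:k
completions by unplaced set U, small U first (add the entries for U minus each lowest piece of U):
  |U|=1: {6}:1
  |U|=2: {5,6}:1
  |U|=3: {3,5,6}:1  {4,5,6}:1
  |U|=4: {0,3,5,6}:1  {2,4,5,6}:1  {3,4,5,6}:2
  |U|=5: {0,3,4,5,6}:3  {2,3,4,5,6}:3
  start at 0(h): 3
  start at 1(k): 6
sum over floor = 9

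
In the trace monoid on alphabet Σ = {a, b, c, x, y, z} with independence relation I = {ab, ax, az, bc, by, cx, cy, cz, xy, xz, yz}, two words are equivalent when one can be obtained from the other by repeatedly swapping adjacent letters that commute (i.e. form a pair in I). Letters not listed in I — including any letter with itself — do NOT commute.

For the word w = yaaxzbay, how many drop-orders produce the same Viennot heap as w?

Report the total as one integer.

drop 0:y onto floor
drop 1:a onto {0:y}
drop 2:a onto {1:a}
drop 3:x onto floor
drop 4:z onto floor
drop 5:b onto {3:x, 4:z}
drop 6:a onto {2:a}
drop 7:y onto {6:a}
ground layer = {0:y, 3:x, 4:z}
drop-orders for the pieces not yet dropped (sum over which currently-grounded one goes next):
  1 to go: {5} 1  {7} 1
  2 to go: {3,5} 1  {4,5} 1  {5,7} 2  {6,7} 1
  3 to go: {2,6,7} 1  {3,4,5} 2  {3,5,7} 3  {4,5,7} 3  {5,6,7} 3
  4 to go: {1,2,6,7} 1  {2,5,6,7} 4  {3,4,5,7} 8  {3,5,6,7} 6  {4,5,6,7} 6
  5 to go: {0,1,2,6,7} 1  {1,2,5,6,7} 5  {2,3,5,6,7} 10  {2,4,5,6,7} 10  {3,4,5,6,7} 20
  6 to go: {0,1,2,5,6,7} 6  {1,2,3,5,6,7} 15  {1,2,4,5,6,7} 15  {2,3,4,5,6,7} 40
  if 0:y drops first: 70 orders
  if 3:x drops first: 21 orders
  if 4:z drops first: 21 orders
heap linearizations: 112

112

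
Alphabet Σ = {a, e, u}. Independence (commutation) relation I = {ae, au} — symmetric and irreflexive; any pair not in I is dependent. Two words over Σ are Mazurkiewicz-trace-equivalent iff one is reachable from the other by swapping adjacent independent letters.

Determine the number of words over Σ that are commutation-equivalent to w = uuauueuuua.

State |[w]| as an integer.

drop 0:u onto floor
drop 1:u onto {0:u}
drop 2:a onto floor
drop 3:u onto {1:u}
drop 4:u onto {3:u}
drop 5:e onto {4:u}
drop 6:u onto {5:e}
drop 7:u onto {6:u}
drop 8:u onto {7:u}
drop 9:a onto {2:a}
ground layer = {0:u, 2:a}
drop-orders for the pieces not yet dropped (sum over which currently-grounded one goes next):
  1 to go: {8} 1  {9} 1
  2 to go: {2,9} 1  {7,8} 1  {8,9} 2
  3 to go: {2,8,9} 3  {6,7,8} 1  {7,8,9} 3
  4 to go: {2,7,8,9} 6  {5,6,7,8} 1  {6,7,8,9} 4
  5 to go: {2,6,7,8,9} 10  {4,5,6,7,8} 1  {5,6,7,8,9} 5
  6 to go: {2,5,6,7,8,9} 15  {3,4,5,6,7,8} 1  {4,5,6,7,8,9} 6
  7 to go: {1,3,4,5,6,7,8} 1  {2,4,5,6,7,8,9} 21  {3,4,5,6,7,8,9} 7
  8 to go: {0,1,3,4,5,6,7,8} 1  {1,3,4,5,6,7,8,9} 8  {2,3,4,5,6,7,8,9} 28
  if 0:u drops first: 36 orders
  if 2:a drops first: 9 orders
heap linearizations: 45

45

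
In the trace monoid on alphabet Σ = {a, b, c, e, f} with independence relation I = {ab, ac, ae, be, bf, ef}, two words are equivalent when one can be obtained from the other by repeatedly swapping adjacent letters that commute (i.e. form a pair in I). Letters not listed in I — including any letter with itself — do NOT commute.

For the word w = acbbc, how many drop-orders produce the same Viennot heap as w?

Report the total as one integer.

5

drop 0:a onto floor
drop 1:c onto floor
drop 2:b onto {1:c}
drop 3:b onto {2:b}
drop 4:c onto {3:b}
ground layer = {0:a, 1:c}
drop-orders for the pieces not yet dropped (sum over which currently-grounded one goes next):
  1 to go: {0} 1  {4} 1
  2 to go: {0,4} 2  {3,4} 1
  3 to go: {0,3,4} 3  {2,3,4} 1
  if 0:a drops first: 1 orders
  if 1:c drops first: 4 orders
heap linearizations: 5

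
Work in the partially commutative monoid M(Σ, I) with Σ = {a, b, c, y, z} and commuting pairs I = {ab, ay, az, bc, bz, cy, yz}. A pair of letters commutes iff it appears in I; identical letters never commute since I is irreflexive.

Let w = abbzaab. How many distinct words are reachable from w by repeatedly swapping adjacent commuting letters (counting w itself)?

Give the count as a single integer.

140

drop 0:a onto floor
drop 1:b onto floor
drop 2:b onto {1:b}
drop 3:z onto floor
drop 4:a onto {0:a}
drop 5:a onto {4:a}
drop 6:b onto {2:b}
ground layer = {0:a, 1:b, 3:z}
drop-orders for the pieces not yet dropped (sum over which currently-grounded one goes next):
  1 to go: {3} 1  {5} 1  {6} 1
  2 to go: {2,6} 1  {3,5} 2  {3,6} 2  {4,5} 1  {5,6} 2
  3 to go: {0,4,5} 1  {1,2,6} 1  {2,3,6} 3  {2,5,6} 3  {3,4,5} 3  {3,5,6} 6  {4,5,6} 3
  4 to go: {0,3,4,5} 4  {0,4,5,6} 4  {1,2,3,6} 4  {1,2,5,6} 4  {2,3,5,6} 12  {2,4,5,6} 6  {3,4,5,6} 12
  5 to go: {0,2,4,5,6} 10  {0,3,4,5,6} 20  {1,2,3,5,6} 20  {1,2,4,5,6} 10  {2,3,4,5,6} 30
  if 0:a drops first: 60 orders
  if 1:b drops first: 60 orders
  if 3:z drops first: 20 orders
heap linearizations: 140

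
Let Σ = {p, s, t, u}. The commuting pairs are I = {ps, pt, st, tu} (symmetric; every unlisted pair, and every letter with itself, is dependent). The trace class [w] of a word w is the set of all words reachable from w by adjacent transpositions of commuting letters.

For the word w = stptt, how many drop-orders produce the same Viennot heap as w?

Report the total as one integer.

20

drop 0:s onto floor
drop 1:t onto floor
drop 2:p onto floor
drop 3:t onto {1:t}
drop 4:t onto {3:t}
ground layer = {0:s, 1:t, 2:p}
drop-orders for the pieces not yet dropped (sum over which currently-grounded one goes next):
  1 to go: {0} 1  {2} 1  {4} 1
  2 to go: {0,2} 2  {0,4} 2  {2,4} 2  {3,4} 1
  3 to go: {0,2,4} 6  {0,3,4} 3  {1,3,4} 1  {2,3,4} 3
  if 0:s drops first: 4 orders
  if 1:t drops first: 12 orders
  if 2:p drops first: 4 orders
heap linearizations: 20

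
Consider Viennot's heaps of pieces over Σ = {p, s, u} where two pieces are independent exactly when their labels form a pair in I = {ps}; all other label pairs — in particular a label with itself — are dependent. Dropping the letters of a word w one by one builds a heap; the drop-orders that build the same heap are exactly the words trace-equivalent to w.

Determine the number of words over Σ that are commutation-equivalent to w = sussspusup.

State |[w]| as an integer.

4

#0=s has no predecessor
#1=u depends on [0:s]
#2=s depends on [1:u]
#3=s depends on [2:s]
#4=s depends on [3:s]
#5=p depends on [1:u]
#6=u depends on [4:s, 5:p]
#7=s depends on [6:u]
#8=u depends on [7:s]
#9=p depends on [8:u]
sources: [0:s]
N(rest) = Σ N(rest − s) over sources s of rest; N(one piece) = 1:
  size 1 → [9]=1
  size 2 → [8,9]=1
  size 3 → [7,8,9]=1
  size 4 → [6,7,8,9]=1
  size 5 → [4,6,7,8,9]=1  [5,6,7,8,9]=1
  size 6 → [3,4,6,7,8,9]=1  [4,5,6,7,8,9]=2
  size 7 → [2,3,4,6,7,8,9]=1  [3,4,5,6,7,8,9]=3
  size 8 → [2,3,4,5,6,7,8,9]=4
  first=0(s) contributes 4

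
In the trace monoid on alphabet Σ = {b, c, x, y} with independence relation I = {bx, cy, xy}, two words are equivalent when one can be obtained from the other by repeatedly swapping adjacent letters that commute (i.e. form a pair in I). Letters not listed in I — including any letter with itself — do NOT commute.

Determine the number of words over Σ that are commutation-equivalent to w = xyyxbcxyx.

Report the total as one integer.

0(x) covers ∅
1(y) covers ∅
2(y) covers 1:y
3(x) covers 0:x
4(b) covers 2:y
5(c) covers 3:x, 4:b
6(x) covers 5:c
7(y) covers 4:b
8(x) covers 6:x
floor of heap: 0:x, 1:y
completions by unplaced set U, small U first (add the entries for U minus each lowest piece of U):
  |U|=1: {7}:1  {8}:1
  |U|=2: {6,8}:1  {7,8}:2
  |U|=3: {5,6,8}:1  {6,7,8}:3
  |U|=4: {3,5,6,8}:1  {5,6,7,8}:4
  |U|=5: {0,3,5,6,8}:1  {3,5,6,7,8}:5  {4,5,6,7,8}:4
  |U|=6: {0,3,5,6,7,8}:6  {2,4,5,6,7,8}:4  {3,4,5,6,7,8}:9
  |U|=7: {0,3,4,5,6,7,8}:15  {1,2,4,5,6,7,8}:4  {2,3,4,5,6,7,8}:13
  start at 0(x): 17
  start at 1(y): 28
sum over floor = 45

45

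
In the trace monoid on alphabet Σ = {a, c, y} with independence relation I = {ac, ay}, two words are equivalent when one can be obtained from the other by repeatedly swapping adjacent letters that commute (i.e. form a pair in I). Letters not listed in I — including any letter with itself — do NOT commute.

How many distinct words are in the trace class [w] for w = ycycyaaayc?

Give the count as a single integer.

120

0(y) covers ∅
1(c) covers 0:y
2(y) covers 1:c
3(c) covers 2:y
4(y) covers 3:c
5(a) covers ∅
6(a) covers 5:a
7(a) covers 6:a
8(y) covers 4:y
9(c) covers 8:y
floor of heap: 0:y, 5:a
completions by unplaced set U, small U first (add the entries for U minus each lowest piece of U):
  |U|=1: {7}:1  {9}:1
  |U|=2: {6,7}:1  {7,9}:2  {8,9}:1
  |U|=3: {4,8,9}:1  {5,6,7}:1  {6,7,9}:3  {7,8,9}:3
  |U|=4: {3,4,8,9}:1  {4,7,8,9}:4  {5,6,7,9}:4  {6,7,8,9}:6
  |U|=5: {2,3,4,8,9}:1  {3,4,7,8,9}:5  {4,6,7,8,9}:10  {5,6,7,8,9}:10
  |U|=6: {1,2,3,4,8,9}:1  {2,3,4,7,8,9}:6  {3,4,6,7,8,9}:15  {4,5,6,7,8,9}:20
  |U|=7: {0,1,2,3,4,8,9}:1  {1,2,3,4,7,8,9}:7  {2,3,4,6,7,8,9}:21  {3,4,5,6,7,8,9}:35
  |U|=8: {0,1,2,3,4,7,8,9}:8  {1,2,3,4,6,7,8,9}:28  {2,3,4,5,6,7,8,9}:56
  start at 0(y): 84
  start at 5(a): 36
sum over floor = 120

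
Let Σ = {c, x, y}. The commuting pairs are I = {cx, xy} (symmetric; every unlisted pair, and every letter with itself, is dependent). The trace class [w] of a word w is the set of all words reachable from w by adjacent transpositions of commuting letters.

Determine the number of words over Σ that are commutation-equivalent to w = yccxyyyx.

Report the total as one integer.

0(y) covers ∅
1(c) covers 0:y
2(c) covers 1:c
3(x) covers ∅
4(y) covers 2:c
5(y) covers 4:y
6(y) covers 5:y
7(x) covers 3:x
floor of heap: 0:y, 3:x
completions by unplaced set U, small U first (add the entries for U minus each lowest piece of U):
  |U|=1: {6}:1  {7}:1
  |U|=2: {3,7}:1  {5,6}:1  {6,7}:2
  |U|=3: {3,6,7}:3  {4,5,6}:1  {5,6,7}:3
  |U|=4: {2,4,5,6}:1  {3,5,6,7}:6  {4,5,6,7}:4
  |U|=5: {1,2,4,5,6}:1  {2,4,5,6,7}:5  {3,4,5,6,7}:10
  |U|=6: {0,1,2,4,5,6}:1  {1,2,4,5,6,7}:6  {2,3,4,5,6,7}:15
  start at 0(y): 21
  start at 3(x): 7
sum over floor = 28

28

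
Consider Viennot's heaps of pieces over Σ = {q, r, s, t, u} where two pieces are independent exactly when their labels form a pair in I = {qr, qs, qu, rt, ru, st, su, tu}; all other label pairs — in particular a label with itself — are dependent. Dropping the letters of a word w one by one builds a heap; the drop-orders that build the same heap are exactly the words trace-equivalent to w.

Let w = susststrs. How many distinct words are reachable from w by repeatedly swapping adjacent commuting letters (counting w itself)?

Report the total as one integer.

#0=s has no predecessor
#1=u has no predecessor
#2=s depends on [0:s]
#3=s depends on [2:s]
#4=t has no predecessor
#5=s depends on [3:s]
#6=t depends on [4:t]
#7=r depends on [5:s]
#8=s depends on [7:r]
sources: [0:s, 1:u, 4:t]
N(rest) = Σ N(rest − s) over sources s of rest; N(one piece) = 1:
  size 1 → [1]=1  [6]=1  [8]=1
  size 2 → [1,6]=2  [1,8]=2  [4,6]=1  [6,8]=2  [7,8]=1
  size 3 → [1,4,6]=3  [1,6,8]=6  [1,7,8]=3  [4,6,8]=3  [5,7,8]=1  [6,7,8]=3
  size 4 → [1,4,6,8]=12  [1,5,7,8]=4  [1,6,7,8]=12  [3,5,7,8]=1  [4,6,7,8]=6  [5,6,7,8]=4
  size 5 → [1,3,5,7,8]=5  [1,4,6,7,8]=30  [1,5,6,7,8]=20  [2,3,5,7,8]=1  [3,5,6,7,8]=5  [4,5,6,7,8]=10
  size 6 → [0,2,3,5,7,8]=1  [1,2,3,5,7,8]=6  [1,3,5,6,7,8]=30  [1,4,5,6,7,8]=60  [2,3,5,6,7,8]=6  [3,4,5,6,7,8]=15
  size 7 → [0,1,2,3,5,7,8]=7  [0,2,3,5,6,7,8]=7  [1,2,3,5,6,7,8]=42  [1,3,4,5,6,7,8]=105  [2,3,4,5,6,7,8]=21
  first=0(s) contributes 168
  first=1(u) contributes 28
  first=4(t) contributes 56
|[w]| = 252

252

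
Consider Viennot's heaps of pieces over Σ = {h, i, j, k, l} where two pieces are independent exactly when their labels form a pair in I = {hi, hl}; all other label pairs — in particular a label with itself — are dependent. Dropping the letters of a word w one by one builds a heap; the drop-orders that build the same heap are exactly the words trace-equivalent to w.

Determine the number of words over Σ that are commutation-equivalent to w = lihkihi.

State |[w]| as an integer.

0(l) covers ∅
1(i) covers 0:l
2(h) covers ∅
3(k) covers 1:i, 2:h
4(i) covers 3:k
5(h) covers 3:k
6(i) covers 4:i
floor of heap: 0:l, 2:h
completions by unplaced set U, small U first (add the entries for U minus each lowest piece of U):
  |U|=1: {5}:1  {6}:1
  |U|=2: {4,6}:1  {5,6}:2
  |U|=3: {4,5,6}:3
  |U|=4: {3,4,5,6}:3
  |U|=5: {1,3,4,5,6}:3  {2,3,4,5,6}:3
  start at 0(l): 6
  start at 2(h): 3
sum over floor = 9

9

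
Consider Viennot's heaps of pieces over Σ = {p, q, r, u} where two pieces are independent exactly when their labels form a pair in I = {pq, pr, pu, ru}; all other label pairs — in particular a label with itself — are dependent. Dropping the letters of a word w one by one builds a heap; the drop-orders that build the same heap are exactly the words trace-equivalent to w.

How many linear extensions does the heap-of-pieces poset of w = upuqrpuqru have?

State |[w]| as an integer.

180

0(u) covers ∅
1(p) covers ∅
2(u) covers 0:u
3(q) covers 2:u
4(r) covers 3:q
5(p) covers 1:p
6(u) covers 3:q
7(q) covers 4:r, 6:u
8(r) covers 7:q
9(u) covers 7:q
floor of heap: 0:u, 1:p
completions by unplaced set U, small U first (add the entries for U minus each lowest piece of U):
  |U|=1: {5}:1  {8}:1  {9}:1
  |U|=2: {1,5}:1  {5,8}:2  {5,9}:2  {8,9}:2
  |U|=3: {1,5,8}:3  {1,5,9}:3  {5,8,9}:6  {7,8,9}:2
  |U|=4: {1,5,8,9}:12  {4,7,8,9}:2  {5,7,8,9}:8  {6,7,8,9}:2
  |U|=5: {1,5,7,8,9}:20  {4,5,7,8,9}:10  {4,6,7,8,9}:4  {5,6,7,8,9}:10
  |U|=6: {1,4,5,7,8,9}:30  {1,5,6,7,8,9}:30  {3,4,6,7,8,9}:4  {4,5,6,7,8,9}:24
  |U|=7: {1,4,5,6,7,8,9}:84  {2,3,4,6,7,8,9}:4  {3,4,5,6,7,8,9}:28
  |U|=8: {0,2,3,4,6,7,8,9}:4  {1,3,4,5,6,7,8,9}:112  {2,3,4,5,6,7,8,9}:32
  start at 0(u): 144
  start at 1(p): 36
sum over floor = 180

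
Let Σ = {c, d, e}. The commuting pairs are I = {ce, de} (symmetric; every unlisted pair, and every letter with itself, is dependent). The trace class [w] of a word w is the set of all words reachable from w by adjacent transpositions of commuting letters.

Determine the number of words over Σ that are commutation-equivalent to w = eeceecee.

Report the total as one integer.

0(e) covers ∅
1(e) covers 0:e
2(c) covers ∅
3(e) covers 1:e
4(e) covers 3:e
5(c) covers 2:c
6(e) covers 4:e
7(e) covers 6:e
floor of heap: 0:e, 2:c
completions by unplaced set U, small U first (add the entries for U minus each lowest piece of U):
  |U|=1: {5}:1  {7}:1
  |U|=2: {2,5}:1  {5,7}:2  {6,7}:1
  |U|=3: {2,5,7}:3  {4,6,7}:1  {5,6,7}:3
  |U|=4: {2,5,6,7}:6  {3,4,6,7}:1  {4,5,6,7}:4
  |U|=5: {1,3,4,6,7}:1  {2,4,5,6,7}:10  {3,4,5,6,7}:5
  |U|=6: {0,1,3,4,6,7}:1  {1,3,4,5,6,7}:6  {2,3,4,5,6,7}:15
  start at 0(e): 21
  start at 2(c): 7
sum over floor = 28

28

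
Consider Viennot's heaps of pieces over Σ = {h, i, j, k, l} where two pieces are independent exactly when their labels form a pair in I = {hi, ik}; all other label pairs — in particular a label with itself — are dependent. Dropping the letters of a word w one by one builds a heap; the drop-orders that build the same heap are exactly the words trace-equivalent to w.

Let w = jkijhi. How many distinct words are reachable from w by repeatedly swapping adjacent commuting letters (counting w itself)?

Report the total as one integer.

4

#0=j has no predecessor
#1=k depends on [0:j]
#2=i depends on [0:j]
#3=j depends on [1:k, 2:i]
#4=h depends on [3:j]
#5=i depends on [3:j]
sources: [0:j]
N(rest) = Σ N(rest − s) over sources s of rest; N(one piece) = 1:
  size 1 → [4]=1  [5]=1
  size 2 → [4,5]=2
  size 3 → [3,4,5]=2
  size 4 → [1,3,4,5]=2  [2,3,4,5]=2
  first=0(j) contributes 4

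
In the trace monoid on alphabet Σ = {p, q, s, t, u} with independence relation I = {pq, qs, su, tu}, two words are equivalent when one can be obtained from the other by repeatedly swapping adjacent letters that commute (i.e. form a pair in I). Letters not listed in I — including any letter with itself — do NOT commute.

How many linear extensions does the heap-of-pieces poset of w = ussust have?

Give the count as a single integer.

15

drop 0:u onto floor
drop 1:s onto floor
drop 2:s onto {1:s}
drop 3:u onto {0:u}
drop 4:s onto {2:s}
drop 5:t onto {4:s}
ground layer = {0:u, 1:s}
drop-orders for the pieces not yet dropped (sum over which currently-grounded one goes next):
  1 to go: {3} 1  {5} 1
  2 to go: {0,3} 1  {3,5} 2  {4,5} 1
  3 to go: {0,3,5} 3  {2,4,5} 1  {3,4,5} 3
  4 to go: {0,3,4,5} 6  {1,2,4,5} 1  {2,3,4,5} 4
  if 0:u drops first: 5 orders
  if 1:s drops first: 10 orders
heap linearizations: 15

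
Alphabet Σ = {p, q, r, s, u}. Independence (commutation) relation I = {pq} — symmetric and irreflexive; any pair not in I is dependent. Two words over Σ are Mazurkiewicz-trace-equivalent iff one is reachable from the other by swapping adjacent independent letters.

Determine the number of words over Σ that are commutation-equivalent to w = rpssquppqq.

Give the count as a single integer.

drop 0:r onto floor
drop 1:p onto {0:r}
drop 2:s onto {1:p}
drop 3:s onto {2:s}
drop 4:q onto {3:s}
drop 5:u onto {4:q}
drop 6:p onto {5:u}
drop 7:p onto {6:p}
drop 8:q onto {5:u}
drop 9:q onto {8:q}
ground layer = {0:r}
drop-orders for the pieces not yet dropped (sum over which currently-grounded one goes next):
  1 to go: {7} 1  {9} 1
  2 to go: {6,7} 1  {7,9} 2  {8,9} 1
  3 to go: {6,7,9} 3  {7,8,9} 3
  4 to go: {6,7,8,9} 6
  5 to go: {5,6,7,8,9} 6
  6 to go: {4,5,6,7,8,9} 6
  7 to go: {3,4,5,6,7,8,9} 6
  8 to go: {2,3,4,5,6,7,8,9} 6
  if 0:r drops first: 6 orders

6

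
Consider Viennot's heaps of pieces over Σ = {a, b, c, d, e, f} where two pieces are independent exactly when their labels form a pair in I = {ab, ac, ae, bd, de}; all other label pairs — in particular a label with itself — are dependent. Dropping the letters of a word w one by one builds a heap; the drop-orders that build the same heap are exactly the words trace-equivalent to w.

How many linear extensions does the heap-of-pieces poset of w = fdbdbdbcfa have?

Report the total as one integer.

20

0(f) covers ∅
1(d) covers 0:f
2(b) covers 0:f
3(d) covers 1:d
4(b) covers 2:b
5(d) covers 3:d
6(b) covers 4:b
7(c) covers 5:d, 6:b
8(f) covers 7:c
9(a) covers 8:f
floor of heap: 0:f
completions by unplaced set U, small U first (add the entries for U minus each lowest piece of U):
  |U|=1: {9}:1
  |U|=2: {8,9}:1
  |U|=3: {7,8,9}:1
  |U|=4: {5,7,8,9}:1  {6,7,8,9}:1
  |U|=5: {3,5,7,8,9}:1  {4,6,7,8,9}:1  {5,6,7,8,9}:2
  |U|=6: {1,3,5,7,8,9}:1  {2,4,6,7,8,9}:1  {3,5,6,7,8,9}:3  {4,5,6,7,8,9}:3
  |U|=7: {1,3,5,6,7,8,9}:4  {2,4,5,6,7,8,9}:4  {3,4,5,6,7,8,9}:6
  |U|=8: {1,3,4,5,6,7,8,9}:10  {2,3,4,5,6,7,8,9}:10
  start at 0(f): 20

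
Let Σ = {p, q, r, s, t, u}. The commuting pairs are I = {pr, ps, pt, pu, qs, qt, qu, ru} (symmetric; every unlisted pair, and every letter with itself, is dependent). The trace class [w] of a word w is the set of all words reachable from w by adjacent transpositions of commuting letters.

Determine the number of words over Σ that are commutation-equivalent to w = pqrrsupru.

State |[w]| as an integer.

21

0(p) covers ∅
1(q) covers 0:p
2(r) covers 1:q
3(r) covers 2:r
4(s) covers 3:r
5(u) covers 4:s
6(p) covers 1:q
7(r) covers 4:s
8(u) covers 5:u
floor of heap: 0:p
completions by unplaced set U, small U first (add the entries for U minus each lowest piece of U):
  |U|=1: {6}:1  {7}:1  {8}:1
  |U|=2: {5,8}:1  {6,7}:2  {6,8}:2  {7,8}:2
  |U|=3: {5,6,8}:3  {5,7,8}:3  {6,7,8}:6
  |U|=4: {4,5,7,8}:3  {5,6,7,8}:12
  |U|=5: {3,4,5,7,8}:3  {4,5,6,7,8}:15
  |U|=6: {2,3,4,5,7,8}:3  {3,4,5,6,7,8}:18
  |U|=7: {2,3,4,5,6,7,8}:21
  start at 0(p): 21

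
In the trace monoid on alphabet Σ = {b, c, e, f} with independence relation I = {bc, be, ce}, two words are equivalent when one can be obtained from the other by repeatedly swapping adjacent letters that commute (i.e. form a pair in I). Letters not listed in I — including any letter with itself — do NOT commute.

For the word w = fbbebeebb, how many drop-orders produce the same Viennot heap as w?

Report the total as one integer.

piece 0:f — minimal
piece 1:b rests on {0:f}
piece 2:b rests on {1:b}
piece 3:e rests on {0:f}
piece 4:b rests on {2:b}
piece 5:e rests on {3:e}
piece 6:e rests on {5:e}
piece 7:b rests on {4:b}
piece 8:b rests on {7:b}
minimal pieces: {0:f}
ways to finish when only these pieces remain (= sum over removing one remaining piece with nothing left below it):
  1 left: {6}→1  {8}→1
  2 left: {5,6}→1  {6,8}→2  {7,8}→1
  3 left: {3,5,6}→1  {4,7,8}→1  {5,6,8}→3  {6,7,8}→3
  4 left: {2,4,7,8}→1  {3,5,6,8}→4  {4,6,7,8}→4  {5,6,7,8}→6
  5 left: {1,2,4,7,8}→1  {2,4,6,7,8}→5  {3,5,6,7,8}→10  {4,5,6,7,8}→10
  6 left: {1,2,4,6,7,8}→6  {2,4,5,6,7,8}→15  {3,4,5,6,7,8}→20
  7 left: {1,2,4,5,6,7,8}→21  {2,3,4,5,6,7,8}→35
  placing 0:f first → 56 extensions

56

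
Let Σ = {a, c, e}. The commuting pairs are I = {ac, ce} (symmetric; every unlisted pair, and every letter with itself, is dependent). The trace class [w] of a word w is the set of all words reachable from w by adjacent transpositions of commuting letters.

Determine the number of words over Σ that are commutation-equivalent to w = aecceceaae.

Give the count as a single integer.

#0=a has no predecessor
#1=e depends on [0:a]
#2=c has no predecessor
#3=c depends on [2:c]
#4=e depends on [1:e]
#5=c depends on [3:c]
#6=e depends on [4:e]
#7=a depends on [6:e]
#8=a depends on [7:a]
#9=e depends on [8:a]
sources: [0:a, 2:c]
N(rest) = Σ N(rest − s) over sources s of rest; N(one piece) = 1:
  size 1 → [5]=1  [9]=1
  size 2 → [3,5]=1  [5,9]=2  [8,9]=1
  size 3 → [2,3,5]=1  [3,5,9]=3  [5,8,9]=3  [7,8,9]=1
  size 4 → [2,3,5,9]=4  [3,5,8,9]=6  [5,7,8,9]=4  [6,7,8,9]=1
  size 5 → [2,3,5,8,9]=10  [3,5,7,8,9]=10  [4,6,7,8,9]=1  [5,6,7,8,9]=5
  size 6 → [1,4,6,7,8,9]=1  [2,3,5,7,8,9]=20  [3,5,6,7,8,9]=15  [4,5,6,7,8,9]=6
  size 7 → [0,1,4,6,7,8,9]=1  [1,4,5,6,7,8,9]=7  [2,3,5,6,7,8,9]=35  [3,4,5,6,7,8,9]=21
  size 8 → [0,1,4,5,6,7,8,9]=8  [1,3,4,5,6,7,8,9]=28  [2,3,4,5,6,7,8,9]=56
  first=0(a) contributes 84
  first=2(c) contributes 36
|[w]| = 120

120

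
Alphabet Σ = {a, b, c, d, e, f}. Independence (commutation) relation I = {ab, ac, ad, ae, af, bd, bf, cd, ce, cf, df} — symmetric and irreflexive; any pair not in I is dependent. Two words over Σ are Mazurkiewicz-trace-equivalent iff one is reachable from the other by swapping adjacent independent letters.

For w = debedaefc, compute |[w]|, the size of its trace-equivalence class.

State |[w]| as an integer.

drop 0:d onto floor
drop 1:e onto {0:d}
drop 2:b onto {1:e}
drop 3:e onto {2:b}
drop 4:d onto {3:e}
drop 5:a onto floor
drop 6:e onto {4:d}
drop 7:f onto {6:e}
drop 8:c onto {2:b}
ground layer = {0:d, 5:a}
drop-orders for the pieces not yet dropped (sum over which currently-grounded one goes next):
  1 to go: {5} 1  {7} 1  {8} 1
  2 to go: {5,7} 2  {5,8} 2  {6,7} 1  {7,8} 2
  3 to go: {4,6,7} 1  {5,6,7} 3  {5,7,8} 6  {6,7,8} 3
  4 to go: {3,4,6,7} 1  {4,5,6,7} 4  {4,6,7,8} 4  {5,6,7,8} 12
  5 to go: {3,4,5,6,7} 5  {3,4,6,7,8} 5  {4,5,6,7,8} 20
  6 to go: {2,3,4,6,7,8} 5  {3,4,5,6,7,8} 30
  7 to go: {1,2,3,4,6,7,8} 5  {2,3,4,5,6,7,8} 35
  if 0:d drops first: 40 orders
  if 5:a drops first: 5 orders
heap linearizations: 45

45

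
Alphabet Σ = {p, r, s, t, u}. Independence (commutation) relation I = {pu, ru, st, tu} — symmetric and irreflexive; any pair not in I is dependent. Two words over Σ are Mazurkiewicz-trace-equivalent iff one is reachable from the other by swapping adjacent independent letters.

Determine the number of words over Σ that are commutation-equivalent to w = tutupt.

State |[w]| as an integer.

15

#0=t has no predecessor
#1=u has no predecessor
#2=t depends on [0:t]
#3=u depends on [1:u]
#4=p depends on [2:t]
#5=t depends on [4:p]
sources: [0:t, 1:u]
N(rest) = Σ N(rest − s) over sources s of rest; N(one piece) = 1:
  size 1 → [3]=1  [5]=1
  size 2 → [1,3]=1  [3,5]=2  [4,5]=1
  size 3 → [1,3,5]=3  [2,4,5]=1  [3,4,5]=3
  size 4 → [0,2,4,5]=1  [1,3,4,5]=6  [2,3,4,5]=4
  first=0(t) contributes 10
  first=1(u) contributes 5
|[w]| = 15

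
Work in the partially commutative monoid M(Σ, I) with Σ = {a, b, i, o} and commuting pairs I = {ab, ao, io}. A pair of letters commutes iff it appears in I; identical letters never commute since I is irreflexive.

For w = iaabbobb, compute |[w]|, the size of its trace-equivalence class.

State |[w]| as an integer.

drop 0:i onto floor
drop 1:a onto {0:i}
drop 2:a onto {1:a}
drop 3:b onto {0:i}
drop 4:b onto {3:b}
drop 5:o onto {4:b}
drop 6:b onto {5:o}
drop 7:b onto {6:b}
ground layer = {0:i}
drop-orders for the pieces not yet dropped (sum over which currently-grounded one goes next):
  1 to go: {2} 1  {7} 1
  2 to go: {1,2} 1  {2,7} 2  {6,7} 1
  3 to go: {1,2,7} 3  {2,6,7} 3  {5,6,7} 1
  4 to go: {1,2,6,7} 6  {2,5,6,7} 4  {4,5,6,7} 1
  5 to go: {1,2,5,6,7} 10  {2,4,5,6,7} 5  {3,4,5,6,7} 1
  6 to go: {1,2,4,5,6,7} 15  {2,3,4,5,6,7} 6
  if 0:i drops first: 21 orders

21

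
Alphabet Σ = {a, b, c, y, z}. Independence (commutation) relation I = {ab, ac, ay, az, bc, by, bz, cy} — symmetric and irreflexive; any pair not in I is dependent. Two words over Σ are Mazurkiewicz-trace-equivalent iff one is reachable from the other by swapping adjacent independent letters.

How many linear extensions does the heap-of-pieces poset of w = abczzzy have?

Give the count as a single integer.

drop 0:a onto floor
drop 1:b onto floor
drop 2:c onto floor
drop 3:z onto {2:c}
drop 4:z onto {3:z}
drop 5:z onto {4:z}
drop 6:y onto {5:z}
ground layer = {0:a, 1:b, 2:c}
drop-orders for the pieces not yet dropped (sum over which currently-grounded one goes next):
  1 to go: {0} 1  {1} 1  {6} 1
  2 to go: {0,1} 2  {0,6} 2  {1,6} 2  {5,6} 1
  3 to go: {0,1,6} 6  {0,5,6} 3  {1,5,6} 3  {4,5,6} 1
  4 to go: {0,1,5,6} 12  {0,4,5,6} 4  {1,4,5,6} 4  {3,4,5,6} 1
  5 to go: {0,1,4,5,6} 20  {0,3,4,5,6} 5  {1,3,4,5,6} 5  {2,3,4,5,6} 1
  if 0:a drops first: 6 orders
  if 1:b drops first: 6 orders
  if 2:c drops first: 30 orders
heap linearizations: 42

42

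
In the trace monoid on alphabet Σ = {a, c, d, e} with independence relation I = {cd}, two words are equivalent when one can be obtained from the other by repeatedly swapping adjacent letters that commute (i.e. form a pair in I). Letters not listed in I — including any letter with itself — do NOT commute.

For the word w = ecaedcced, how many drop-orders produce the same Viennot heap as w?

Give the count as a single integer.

piece 0:e — minimal
piece 1:c rests on {0:e}
piece 2:a rests on {1:c}
piece 3:e rests on {2:a}
piece 4:d rests on {3:e}
piece 5:c rests on {3:e}
piece 6:c rests on {5:c}
piece 7:e rests on {4:d, 6:c}
piece 8:d rests on {7:e}
minimal pieces: {0:e}
ways to finish when only these pieces remain (= sum over removing one remaining piece with nothing left below it):
  1 left: {8}→1
  2 left: {7,8}→1
  3 left: {4,7,8}→1  {6,7,8}→1
  4 left: {4,6,7,8}→2  {5,6,7,8}→1
  5 left: {4,5,6,7,8}→3
  6 left: {3,4,5,6,7,8}→3
  7 left: {2,3,4,5,6,7,8}→3
  placing 0:e first → 3 extensions

3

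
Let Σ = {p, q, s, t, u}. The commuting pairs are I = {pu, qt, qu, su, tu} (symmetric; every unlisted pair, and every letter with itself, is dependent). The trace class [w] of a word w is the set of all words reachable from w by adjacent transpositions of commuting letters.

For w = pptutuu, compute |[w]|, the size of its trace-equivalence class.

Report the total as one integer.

35

0(p) covers ∅
1(p) covers 0:p
2(t) covers 1:p
3(u) covers ∅
4(t) covers 2:t
5(u) covers 3:u
6(u) covers 5:u
floor of heap: 0:p, 3:u
completions by unplaced set U, small U first (add the entries for U minus each lowest piece of U):
  |U|=1: {4}:1  {6}:1
  |U|=2: {2,4}:1  {4,6}:2  {5,6}:1
  |U|=3: {1,2,4}:1  {2,4,6}:3  {3,5,6}:1  {4,5,6}:3
  |U|=4: {0,1,2,4}:1  {1,2,4,6}:4  {2,4,5,6}:6  {3,4,5,6}:4
  |U|=5: {0,1,2,4,6}:5  {1,2,4,5,6}:10  {2,3,4,5,6}:10
  start at 0(p): 20
  start at 3(u): 15
sum over floor = 35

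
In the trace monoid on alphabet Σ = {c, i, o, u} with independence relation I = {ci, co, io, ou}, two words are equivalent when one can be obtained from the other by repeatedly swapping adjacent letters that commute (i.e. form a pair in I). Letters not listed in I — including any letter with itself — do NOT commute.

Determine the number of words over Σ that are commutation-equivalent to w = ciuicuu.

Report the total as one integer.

0(c) covers ∅
1(i) covers ∅
2(u) covers 0:c, 1:i
3(i) covers 2:u
4(c) covers 2:u
5(u) covers 3:i, 4:c
6(u) covers 5:u
floor of heap: 0:c, 1:i
completions by unplaced set U, small U first (add the entries for U minus each lowest piece of U):
  |U|=1: {6}:1
  |U|=2: {5,6}:1
  |U|=3: {3,5,6}:1  {4,5,6}:1
  |U|=4: {3,4,5,6}:2
  |U|=5: {2,3,4,5,6}:2
  start at 0(c): 2
  start at 1(i): 2
sum over floor = 4

4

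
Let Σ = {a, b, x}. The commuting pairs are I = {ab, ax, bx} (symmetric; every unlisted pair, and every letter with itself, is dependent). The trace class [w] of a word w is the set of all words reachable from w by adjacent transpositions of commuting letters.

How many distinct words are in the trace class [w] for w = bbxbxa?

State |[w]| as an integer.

60

#0=b has no predecessor
#1=b depends on [0:b]
#2=x has no predecessor
#3=b depends on [1:b]
#4=x depends on [2:x]
#5=a has no predecessor
sources: [0:b, 2:x, 5:a]
N(rest) = Σ N(rest − s) over sources s of rest; N(one piece) = 1:
  size 1 → [3]=1  [4]=1  [5]=1
  size 2 → [1,3]=1  [2,4]=1  [3,4]=2  [3,5]=2  [4,5]=2
  size 3 → [0,1,3]=1  [1,3,4]=3  [1,3,5]=3  [2,3,4]=3  [2,4,5]=3  [3,4,5]=6
  size 4 → [0,1,3,4]=4  [0,1,3,5]=4  [1,2,3,4]=6  [1,3,4,5]=12  [2,3,4,5]=12
  first=0(b) contributes 30
  first=2(x) contributes 20
  first=5(a) contributes 10
|[w]| = 60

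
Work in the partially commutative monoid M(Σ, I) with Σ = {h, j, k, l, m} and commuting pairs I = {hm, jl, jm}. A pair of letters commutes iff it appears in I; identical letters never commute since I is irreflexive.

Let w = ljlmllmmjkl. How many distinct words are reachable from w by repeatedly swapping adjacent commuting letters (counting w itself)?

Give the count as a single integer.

#0=l has no predecessor
#1=j has no predecessor
#2=l depends on [0:l]
#3=m depends on [2:l]
#4=l depends on [3:m]
#5=l depends on [4:l]
#6=m depends on [5:l]
#7=m depends on [6:m]
#8=j depends on [1:j]
#9=k depends on [7:m, 8:j]
#10=l depends on [9:k]
sources: [0:l, 1:j]
N(rest) = Σ N(rest − s) over sources s of rest; N(one piece) = 1:
  size 1 → [10]=1
  size 2 → [9,10]=1
  size 3 → [7,9,10]=1  [8,9,10]=1
  size 4 → [1,8,9,10]=1  [6,7,9,10]=1  [7,8,9,10]=2
  size 5 → [1,7,8,9,10]=3  [5,6,7,9,10]=1  [6,7,8,9,10]=3
  size 6 → [1,6,7,8,9,10]=6  [4,5,6,7,9,10]=1  [5,6,7,8,9,10]=4
  size 7 → [1,5,6,7,8,9,10]=10  [3,4,5,6,7,9,10]=1  [4,5,6,7,8,9,10]=5
  size 8 → [1,4,5,6,7,8,9,10]=15  [2,3,4,5,6,7,9,10]=1  [3,4,5,6,7,8,9,10]=6
  size 9 → [0,2,3,4,5,6,7,9,10]=1  [1,3,4,5,6,7,8,9,10]=21  [2,3,4,5,6,7,8,9,10]=7
  first=0(l) contributes 28
  first=1(j) contributes 8
|[w]| = 36

36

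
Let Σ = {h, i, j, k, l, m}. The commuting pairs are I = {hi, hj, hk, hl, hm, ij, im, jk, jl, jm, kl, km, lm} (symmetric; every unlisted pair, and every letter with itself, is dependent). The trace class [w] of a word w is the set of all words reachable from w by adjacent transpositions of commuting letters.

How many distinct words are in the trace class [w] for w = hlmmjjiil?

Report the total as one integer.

#0=h has no predecessor
#1=l has no predecessor
#2=m has no predecessor
#3=m depends on [2:m]
#4=j has no predecessor
#5=j depends on [4:j]
#6=i depends on [1:l]
#7=i depends on [6:i]
#8=l depends on [7:i]
sources: [0:h, 1:l, 2:m, 4:j]
N(rest) = Σ N(rest − s) over sources s of rest; N(one piece) = 1:
  size 1 → [0]=1  [3]=1  [5]=1  [8]=1
  size 2 → [0,3]=2  [0,5]=2  [0,8]=2  [2,3]=1  [3,5]=2  [3,8]=2  [4,5]=1  [5,8]=2  [7,8]=1
  size 3 → [0,2,3]=3  [0,3,5]=6  [0,3,8]=6  [0,4,5]=3  [0,5,8]=6  [0,7,8]=3  [2,3,5]=3  [2,3,8]=3  [3,4,5]=3  [3,5,8]=6  [3,7,8]=3  [4,5,8]=3  [5,7,8]=3  [6,7,8]=1
  size 4 → [0,2,3,5]=12  [0,2,3,8]=12  [0,3,4,5]=12  [0,3,5,8]=24  [0,3,7,8]=12  [0,4,5,8]=12  [0,5,7,8]=12  [0,6,7,8]=4  [1,6,7,8]=1  [2,3,4,5]=6  [2,3,5,8]=12  [2,3,7,8]=6  [3,4,5,8]=12  [3,5,7,8]=12  [3,6,7,8]=4  [4,5,7,8]=6  [5,6,7,8]=4
  size 5 → [0,1,6,7,8]=5  [0,2,3,4,5]=30  [0,2,3,5,8]=60  [0,2,3,7,8]=30  [0,3,4,5,8]=60  [0,3,5,7,8]=60  [0,3,6,7,8]=20  [0,4,5,7,8]=30  [0,5,6,7,8]=20  [1,3,6,7,8]=5  [1,5,6,7,8]=5  [2,3,4,5,8]=30  [2,3,5,7,8]=30  [2,3,6,7,8]=10  [3,4,5,7,8]=30  [3,5,6,7,8]=20  [4,5,6,7,8]=10
  size 6 → [0,1,3,6,7,8]=30  [0,1,5,6,7,8]=30  [0,2,3,4,5,8]=180  [0,2,3,5,7,8]=180  [0,2,3,6,7,8]=60  [0,3,4,5,7,8]=180  [0,3,5,6,7,8]=120  [0,4,5,6,7,8]=60  [1,2,3,6,7,8]=15  [1,3,5,6,7,8]=30  [1,4,5,6,7,8]=15  [2,3,4,5,7,8]=90  [2,3,5,6,7,8]=60  [3,4,5,6,7,8]=60
  size 7 → [0,1,2,3,6,7,8]=105  [0,1,3,5,6,7,8]=210  [0,1,4,5,6,7,8]=105  [0,2,3,4,5,7,8]=630  [0,2,3,5,6,7,8]=420  [0,3,4,5,6,7,8]=420  [1,2,3,5,6,7,8]=105  [1,3,4,5,6,7,8]=105  [2,3,4,5,6,7,8]=210
  first=0(h) contributes 420
  first=1(l) contributes 1680
  first=2(m) contributes 840
  first=4(j) contributes 840
|[w]| = 3780

3780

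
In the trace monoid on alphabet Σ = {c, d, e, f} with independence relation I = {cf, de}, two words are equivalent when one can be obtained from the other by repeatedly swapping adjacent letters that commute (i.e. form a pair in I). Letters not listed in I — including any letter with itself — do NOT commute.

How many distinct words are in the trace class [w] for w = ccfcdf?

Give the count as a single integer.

drop 0:c onto floor
drop 1:c onto {0:c}
drop 2:f onto floor
drop 3:c onto {1:c}
drop 4:d onto {2:f, 3:c}
drop 5:f onto {4:d}
ground layer = {0:c, 2:f}
drop-orders for the pieces not yet dropped (sum over which currently-grounded one goes next):
  1 to go: {5} 1
  2 to go: {4,5} 1
  3 to go: {2,4,5} 1  {3,4,5} 1
  4 to go: {1,3,4,5} 1  {2,3,4,5} 2
  if 0:c drops first: 3 orders
  if 2:f drops first: 1 orders
heap linearizations: 4

4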